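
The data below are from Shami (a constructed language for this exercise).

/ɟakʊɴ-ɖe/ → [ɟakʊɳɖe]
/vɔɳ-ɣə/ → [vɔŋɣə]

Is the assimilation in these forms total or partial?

partial assimilation

Underlying /ɴ/ is realised as [ɳ] next to /ɖ/; /ɖ/ itself does not change.
/ɴ/ is uvular while /ɖ/ is retroflex; the output [ɳ] is retroflex, matching the trigger — so the feature that spreads is place.
Manner and voice are unchanged, so the assimilation is partial, not total.
The same holds elsewhere in the data: /ɳ/ → [ŋ] before /ɣ/ (retroflex → velar, matching velar) — only place changes, and always toward the following segment.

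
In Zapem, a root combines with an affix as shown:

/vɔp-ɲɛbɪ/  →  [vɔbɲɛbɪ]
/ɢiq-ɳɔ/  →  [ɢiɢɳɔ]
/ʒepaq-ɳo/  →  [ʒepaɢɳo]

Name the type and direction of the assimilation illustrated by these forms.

regressive voicing assimilation

The segment that alternates is /p/, which surfaces as [b] when adjacent to /ɲ/.
/p/ is voiceless while /ɲ/ is voiced; the output [b] is voiced, matching the trigger — so the feature that spreads is voicing.
Place and manner are unchanged, so the assimilation is partial, not total.
Checking the remaining alternation: /q/ → [ɢ] before /ɳ/ (voiceless → voiced, matching voiced) — only voicing changes, and always toward the following segment.
Since the segment that changes precedes the conditioning segment, the assimilation is regressive.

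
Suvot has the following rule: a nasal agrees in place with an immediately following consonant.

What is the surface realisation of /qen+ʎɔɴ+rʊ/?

[qeɲʎɔnrʊ]

/n/ is a voiced alveolar nasal. The following trigger /ʎ/ is palatal, so /n/ must become palatal as well.
A voiced palatal nasal is [ɲ], so the surface segment is [ɲ].
The same rule applies at the second boundary: /ɴ/ → [n] next to /r/.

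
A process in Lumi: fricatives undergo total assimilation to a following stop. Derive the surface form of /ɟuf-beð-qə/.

/f/ is the segment targeted by the rule; it sits immediately before /b/, so it assimilates completely and surfaces as [b].
At the second juncture, /ð/ likewise becomes [q] adjacent to /q/.

[ɟubbeqqə]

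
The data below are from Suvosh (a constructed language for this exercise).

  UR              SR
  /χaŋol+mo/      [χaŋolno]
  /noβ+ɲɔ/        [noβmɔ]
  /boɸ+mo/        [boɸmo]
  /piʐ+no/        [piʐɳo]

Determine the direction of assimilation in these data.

The segment that alternates is /m/, which surfaces as [n] when adjacent to /l/.
/m/ is bilabial while /l/ is alveolar; the output [n] is alveolar, matching the trigger — so the feature that spreads is place.
The other alternating forms pattern the same way: /ɲ/ → [m] after /β/ (palatal → bilabial, matching bilabial); /n/ → [ɳ] after /ʐ/ (alveolar → retroflex, matching retroflex) — only place changes, and always toward the preceding segment.
No alternation appears in [boɸmo]: there the adjacent consonants already agree in place (/m/ and /ɸ/ are both bilabial), so this form is consistent with the same rule.
Since the segment that changes follows the conditioning segment, the assimilation is progressive.

progressive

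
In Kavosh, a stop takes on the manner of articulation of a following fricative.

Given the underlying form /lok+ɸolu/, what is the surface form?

[loxɸolu]

/k/ is a voiceless velar stop. The following trigger /ɸ/ is a fricative, so /k/ must become a fricative as well.
A voiceless velar fricative is [x], so the surface segment is [x].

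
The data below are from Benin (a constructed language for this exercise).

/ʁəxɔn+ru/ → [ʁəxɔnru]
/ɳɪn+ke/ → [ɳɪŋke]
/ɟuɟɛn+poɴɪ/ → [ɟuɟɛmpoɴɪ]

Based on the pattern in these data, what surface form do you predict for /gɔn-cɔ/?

The data show regressive place assimilation: /n/ → [ŋ] before /k/; /n/ → [m] before /p/. In each pair only place changes, matching the following consonant, while manner and voice stay constant.
Nothing changes in [ʁəxɔnru]: there the adjacent consonants already agree in place (/n/ and /r/ are both alveolar), so this form is consistent with the same rule.
/n/ is a voiced alveolar nasal. The following trigger /c/ is palatal, so /n/ must become palatal as well.
Changing only its place to palatal gives [ɲ] — the voiced palatal nasal.

[gɔɲcɔ]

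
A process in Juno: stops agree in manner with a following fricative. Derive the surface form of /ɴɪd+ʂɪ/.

[ɴɪzʂɪ]

/d/ is a voiced alveolar stop. The following trigger /ʂ/ is a fricative, so /d/ must become a fricative as well.
Changing only its manner to fricative gives [z] — the voiced alveolar fricative.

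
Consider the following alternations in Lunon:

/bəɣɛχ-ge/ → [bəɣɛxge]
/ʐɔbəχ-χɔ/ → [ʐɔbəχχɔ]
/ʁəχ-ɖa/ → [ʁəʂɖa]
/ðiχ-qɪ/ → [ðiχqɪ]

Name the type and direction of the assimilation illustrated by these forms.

regressive place assimilation

Comparing underlying and surface forms, /χ/ → [x] is the alternation; the neighbouring /g/ is constant.
The change uvular → velar matches the place of the following /g/, identifying this as place assimilation.
Manner and voice are unchanged, so the assimilation is partial, not total.
The same holds elsewhere in the data: /χ/ → [ʂ] before /ɖ/ (uvular → retroflex, matching retroflex) — only place changes, and always toward the following segment.
Nothing changes in [ʐɔbəχχɔ], [ðiχqɪ]: there the adjacent consonants already agree in place (/χ/ and /χ/ are both uvular; /χ/ and /q/ are both uvular), so these forms are consistent with the same rule.
The trigger is the following segment, so the direction is regressive (anticipatory).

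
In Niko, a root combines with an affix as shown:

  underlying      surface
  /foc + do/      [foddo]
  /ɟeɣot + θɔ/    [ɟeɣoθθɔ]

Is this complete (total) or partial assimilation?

total assimilation

Underlying /c/ is realised as [d] next to /d/; /d/ itself does not change.
The output [d] is identical to the trigger /d/ — every feature (place, manner, voicing) has been copied — so this is total assimilation.
The remaining alternation confirms this: /t/ → [θ] before /θ/ — in each case the output is a copy of the following consonant.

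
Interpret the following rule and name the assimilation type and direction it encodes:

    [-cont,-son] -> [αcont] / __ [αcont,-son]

The shared variable α links the value of [cont] on the target to that of the neighbouring obstruent. [cont] distinguishes stops from fricatives — a manner-of-articulation feature — so this is manner assimilation.
Since the environment is written after the underscore, the trigger follows the target; the direction is regressive.

regressive manner assimilation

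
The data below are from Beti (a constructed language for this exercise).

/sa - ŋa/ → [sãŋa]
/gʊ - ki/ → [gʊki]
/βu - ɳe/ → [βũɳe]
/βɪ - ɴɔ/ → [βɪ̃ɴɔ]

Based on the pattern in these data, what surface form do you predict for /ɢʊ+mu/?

[ɢʊ̃mu]

The data show regressive nasality assimilation (vowel nasalisation): /a/ → [ã] before /ŋ/; /u/ → [ũ] before /ɳ/; /ɪ/ → [ɪ̃] before /ɴ/ — a vowel is nasalised by an immediately following nasal consonant.
No change occurs in [gʊki] because the vowel at the boundary is adjacent to an oral consonant, not a nasal (/ʊ/ next to /k/).
The vowel /ʊ/ is adjacent to the following nasal /m/, so it acquires [+nasal] and surfaces as [ʊ̃].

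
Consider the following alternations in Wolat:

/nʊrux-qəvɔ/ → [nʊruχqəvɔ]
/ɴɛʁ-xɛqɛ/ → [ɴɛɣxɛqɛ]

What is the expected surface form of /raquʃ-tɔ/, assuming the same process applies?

The data show regressive place assimilation: /x/ → [χ] before /q/; /ʁ/ → [ɣ] before /x/. In each pair only place changes, matching the following consonant, while manner and voice stay constant.
/ʃ/ is a voiceless postalveolar fricative. The following trigger /t/ is alveolar, so /ʃ/ must become alveolar as well.
A voiceless alveolar fricative is [s], so the surface segment is [s].

[raqustɔ]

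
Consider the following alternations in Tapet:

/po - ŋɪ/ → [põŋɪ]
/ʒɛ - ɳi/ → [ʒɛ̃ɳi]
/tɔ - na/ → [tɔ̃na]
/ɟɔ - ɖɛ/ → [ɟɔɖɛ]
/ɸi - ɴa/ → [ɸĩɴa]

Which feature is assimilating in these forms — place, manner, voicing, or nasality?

The vowel /o/ surfaces as nasalised [õ] next to the following nasal /ŋ/ — it has acquired the [+nasal] feature of its neighbour.
Likewise in the remaining data: /ɛ/ → [ɛ̃] before /ɳ/; /ɔ/ → [ɔ̃] before /n/; /i/ → [ĩ] before /ɴ/ — each time a vowel is nasalised next to a following nasal.
No change occurs in [ɟɔɖɛ] because the vowel at the boundary is adjacent to an oral consonant, not a nasal (/ɔ/ next to /ɖ/).

nasality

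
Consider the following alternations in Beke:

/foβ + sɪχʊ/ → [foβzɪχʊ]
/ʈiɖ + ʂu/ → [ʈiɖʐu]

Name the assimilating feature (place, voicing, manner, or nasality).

Comparing underlying and surface forms, /s/ → [z] is the alternation; the neighbouring /β/ is constant.
/s/ is voiceless while /β/ is voiced; the output [z] is voiced, matching the trigger — so the feature that spreads is voicing.
The other alternating form patterns the same way: /ʂ/ → [ʐ] after /ɖ/ (voiceless → voiced, matching voiced) — only voicing changes, and always toward the preceding segment.

voicing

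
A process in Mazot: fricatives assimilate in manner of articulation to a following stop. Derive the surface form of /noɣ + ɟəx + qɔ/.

[nogɟəkqɔ]

The rule targets /ɣ/ (voiced velar fricative), which sits before the trigger /ɟ/ (stop).
A voiced velar stop is [g], so the surface segment is [g].
At the second juncture, /x/ likewise becomes [k] adjacent to /q/.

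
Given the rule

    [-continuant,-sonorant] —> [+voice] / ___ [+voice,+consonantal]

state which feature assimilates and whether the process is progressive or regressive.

regressive voicing assimilation

The target ([-continuant,-sonorant], stops) acquires [+voice] next to a voiced consonant ([+voice,+consonantal]) — it takes on the voicing of its neighbour, so the feature that spreads is voicing.
The conditioning segment sits to the right of the focus bar, meaning the trigger follows the segment that changes — regressive assimilation.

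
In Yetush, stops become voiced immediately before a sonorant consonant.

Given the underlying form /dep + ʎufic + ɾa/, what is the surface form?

[debʎufiɟɾa]

The rule targets /p/ (voiceless bilabial stop), which sits before the trigger /ʎ/ (voiced).
A voiced bilabial stop is [b], so the surface segment is [b].
The same rule applies at the second boundary: /c/ → [ɟ] next to /ɾ/.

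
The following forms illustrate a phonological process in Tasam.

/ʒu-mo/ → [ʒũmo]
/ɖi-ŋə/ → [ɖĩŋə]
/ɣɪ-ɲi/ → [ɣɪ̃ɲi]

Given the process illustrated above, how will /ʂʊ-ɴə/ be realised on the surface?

[ʂʊ̃ɴə]

The data show regressive nasality assimilation (vowel nasalisation): /u/ → [ũ] before /m/; /i/ → [ĩ] before /ŋ/; /ɪ/ → [ɪ̃] before /ɲ/ — a vowel is nasalised by an immediately following nasal consonant.
/ʊ/ sits next to the nasal /ɴ/ and is therefore nasalised to [ʊ̃].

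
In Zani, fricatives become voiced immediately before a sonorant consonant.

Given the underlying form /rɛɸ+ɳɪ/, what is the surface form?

The rule targets /ɸ/ (voiceless bilabial fricative), which sits before the trigger /ɳ/ (voiced).
The voiced bilabial fricative is [β], so /ɸ/ → [β].

[rɛβɳɪ]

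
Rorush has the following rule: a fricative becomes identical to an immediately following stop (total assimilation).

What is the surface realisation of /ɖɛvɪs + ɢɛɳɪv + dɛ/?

[ɖɛvɪɢɢɛɳɪddɛ]

/s/ is the segment targeted by the rule; it sits immediately before /ɢ/, so it assimilates completely and surfaces as [ɢ].
At the second juncture, /v/ likewise becomes [d] adjacent to /d/.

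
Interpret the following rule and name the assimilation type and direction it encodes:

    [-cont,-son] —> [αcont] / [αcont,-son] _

progressive manner assimilation

The rule copies [cont] (continuancy) from the environment onto the target stops; since [±cont] encodes the stop/fricative manner contrast, the assimilating dimension is manner.
The conditioning segment sits to the left of the focus bar, meaning the trigger precedes the segment that changes — progressive assimilation.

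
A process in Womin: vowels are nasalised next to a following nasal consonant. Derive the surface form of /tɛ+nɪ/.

/ɛ/ sits next to the nasal /n/ and is therefore nasalised to [ɛ̃].

[tɛ̃nɪ]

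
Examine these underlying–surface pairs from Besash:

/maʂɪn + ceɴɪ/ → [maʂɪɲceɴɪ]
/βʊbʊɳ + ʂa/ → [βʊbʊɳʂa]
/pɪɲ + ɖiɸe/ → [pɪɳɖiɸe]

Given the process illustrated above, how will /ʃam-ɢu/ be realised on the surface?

[ʃaɴɢu]

The data show regressive place assimilation: /n/ → [ɲ] before /c/; /ɲ/ → [ɳ] before /ɖ/. In each pair only place changes, matching the following consonant, while manner and voice stay constant.
No alternation appears in [βʊbʊɳʂa]: there the adjacent consonants already agree in place (/ɳ/ and /ʂ/ are both retroflex), so this form is consistent with the same rule.
The rule targets /m/ (voiced bilabial nasal), which sits before the trigger /ɢ/ (uvular).
The voiced uvular nasal is [ɴ], so /m/ → [ɴ].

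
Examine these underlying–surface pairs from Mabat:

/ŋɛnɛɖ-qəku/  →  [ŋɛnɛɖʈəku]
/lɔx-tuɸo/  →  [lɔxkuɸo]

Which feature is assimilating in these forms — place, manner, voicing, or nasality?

Underlying /q/ is realised as [ʈ] next to /ɖ/; /ɖ/ itself does not change.
/q/ is uvular while /ɖ/ is retroflex; the output [ʈ] is retroflex, matching the trigger — so the feature that spreads is place.
The same holds elsewhere in the data: /t/ → [k] after /x/ (alveolar → velar, matching velar) — only place changes, and always toward the preceding segment.

place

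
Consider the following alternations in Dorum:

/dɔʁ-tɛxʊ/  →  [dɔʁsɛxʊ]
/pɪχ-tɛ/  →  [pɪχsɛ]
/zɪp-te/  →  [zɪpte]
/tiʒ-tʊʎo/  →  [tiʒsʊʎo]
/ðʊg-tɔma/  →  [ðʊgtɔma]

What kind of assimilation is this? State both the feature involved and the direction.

progressive manner assimilation

Comparing underlying and surface forms, /t/ → [s] is the alternation; the neighbouring /ʁ/ is constant.
/t/ is a stop while /ʁ/ is a fricative; the output [s] is a fricative, matching the trigger — so the feature that spreads is manner.
Place and voice are unchanged, so the assimilation is partial, not total.
The other alternating forms pattern the same way: /t/ → [s] after /χ/ (stop → fricative, matching a fricative); /t/ → [s] after /ʒ/ (stop → fricative, matching a fricative) — only manner changes, and always toward the preceding segment.
No alternation appears in [zɪpte], [ðʊgtɔma]: there the adjacent consonants already agree in manner (/t/ and /p/ are both stops; /t/ and /g/ are both stops), so these forms are consistent with the same rule.
Since the segment that changes follows the conditioning segment, the assimilation is progressive.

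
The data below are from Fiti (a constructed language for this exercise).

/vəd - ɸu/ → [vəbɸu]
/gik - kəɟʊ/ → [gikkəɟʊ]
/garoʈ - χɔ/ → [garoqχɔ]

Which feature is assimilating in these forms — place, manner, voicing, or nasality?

The segment that alternates is /d/, which surfaces as [b] when adjacent to /ɸ/.
The change alveolar → bilabial matches the place of the following /ɸ/, identifying this as place assimilation.
Checking the remaining alternation: /ʈ/ → [q] before /χ/ (retroflex → uvular, matching uvular) — only place changes, and always toward the following segment.
Nothing changes in [gikkəɟʊ]: there the adjacent consonants already agree in place (/k/ and /k/ are both velar), so this form is consistent with the same rule.

place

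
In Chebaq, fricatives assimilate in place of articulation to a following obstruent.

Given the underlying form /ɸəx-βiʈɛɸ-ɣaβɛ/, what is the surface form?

[ɸəɸβiʈɛxɣaβɛ]

The rule targets /x/ (voiceless velar fricative), which sits before the trigger /β/ (bilabial).
The voiceless bilabial fricative is [ɸ], so /x/ → [ɸ].
At the second juncture, /ɸ/ likewise becomes [x] adjacent to /ɣ/.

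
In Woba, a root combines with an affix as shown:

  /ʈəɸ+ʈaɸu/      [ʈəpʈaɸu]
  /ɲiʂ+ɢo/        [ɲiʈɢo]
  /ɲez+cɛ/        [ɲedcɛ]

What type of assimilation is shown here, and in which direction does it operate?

Underlying /ɸ/ is realised as [p] next to /ʈ/; /ʈ/ itself does not change.
/ɸ/ is a fricative while /ʈ/ is a stop; the output [p] is a stop, matching the trigger — so the feature that spreads is manner.
Place and voice are unchanged, so the assimilation is partial, not total.
The other alternating forms pattern the same way: /ʂ/ → [ʈ] before /ɢ/ (fricative → stop, matching a stop); /z/ → [d] before /c/ (fricative → stop, matching a stop) — only manner changes, and always toward the following segment.
Since the segment that changes precedes the conditioning segment, the assimilation is regressive.

regressive manner assimilation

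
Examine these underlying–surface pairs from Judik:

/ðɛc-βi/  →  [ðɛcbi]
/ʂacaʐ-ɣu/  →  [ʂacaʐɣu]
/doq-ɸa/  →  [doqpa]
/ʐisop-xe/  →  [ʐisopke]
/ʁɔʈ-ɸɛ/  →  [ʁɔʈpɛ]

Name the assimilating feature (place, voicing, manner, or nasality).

Underlying /β/ is realised as [b] next to /c/; /c/ itself does not change.
/β/ is a fricative while /c/ is a stop; the output [b] is a stop, matching the trigger — so the feature that spreads is manner.
The other alternating forms pattern the same way: /ɸ/ → [p] after /q/ (fricative → stop, matching a stop); /x/ → [k] after /p/ (fricative → stop, matching a stop); /ɸ/ → [p] after /ʈ/ (fricative → stop, matching a stop) — only manner changes, and always toward the preceding segment.
Nothing changes in [ʂacaʐɣu]: there the adjacent consonants already agree in manner (/ɣ/ and /ʐ/ are both fricatives), so this form is consistent with the same rule.

manner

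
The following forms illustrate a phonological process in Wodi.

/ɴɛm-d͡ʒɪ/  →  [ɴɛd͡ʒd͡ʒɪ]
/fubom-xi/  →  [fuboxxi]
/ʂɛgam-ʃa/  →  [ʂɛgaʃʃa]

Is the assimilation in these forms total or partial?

total assimilation

The segment that alternates is /m/, which surfaces as [d͡ʒ] when adjacent to /d͡ʒ/.
The output [d͡ʒ] is identical to the trigger /d͡ʒ/ — every feature (place, manner, voicing) has been copied — so this is total assimilation.
The other forms behave the same way: /m/ → [x] before /x/; /m/ → [ʃ] before /ʃ/ — in each case the output is a copy of the following consonant.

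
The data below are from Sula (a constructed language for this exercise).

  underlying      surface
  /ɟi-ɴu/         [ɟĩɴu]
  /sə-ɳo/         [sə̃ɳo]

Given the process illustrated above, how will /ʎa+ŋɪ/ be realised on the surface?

The data show regressive nasality assimilation (vowel nasalisation): /i/ → [ĩ] before /ɴ/; /ə/ → [ə̃] before /ɳ/ — a vowel is nasalised by an immediately following nasal consonant.
The vowel /a/ is adjacent to the following nasal /ŋ/, so it acquires [+nasal] and surfaces as [ã].

[ʎãŋɪ]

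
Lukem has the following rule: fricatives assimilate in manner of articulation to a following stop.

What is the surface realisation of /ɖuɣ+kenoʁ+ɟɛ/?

[ɖugkenoɢɟɛ]

/ɣ/ is a voiced velar fricative. The following trigger /k/ is a stop, so /ɣ/ must become a stop as well.
A voiced velar stop is [g], so the surface segment is [g].
The same rule applies at the second boundary: /ʁ/ → [ɢ] next to /ɟ/.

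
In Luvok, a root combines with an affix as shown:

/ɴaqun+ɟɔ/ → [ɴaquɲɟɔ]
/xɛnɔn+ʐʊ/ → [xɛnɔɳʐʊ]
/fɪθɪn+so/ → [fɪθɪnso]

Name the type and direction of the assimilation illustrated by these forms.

regressive place assimilation

The segment that alternates is /n/, which surfaces as [ɲ] when adjacent to /ɟ/.
The change alveolar → palatal matches the place of the following /ɟ/, identifying this as place assimilation.
Manner and voice are unchanged, so the assimilation is partial, not total.
The same holds elsewhere in the data: /n/ → [ɳ] before /ʐ/ (alveolar → retroflex, matching retroflex) — only place changes, and always toward the following segment.
No alternation appears in [fɪθɪnso]: there the adjacent consonants already agree in place (/n/ and /s/ are both alveolar), so this form is consistent with the same rule.
The trigger is the following segment, so the direction is regressive (anticipatory).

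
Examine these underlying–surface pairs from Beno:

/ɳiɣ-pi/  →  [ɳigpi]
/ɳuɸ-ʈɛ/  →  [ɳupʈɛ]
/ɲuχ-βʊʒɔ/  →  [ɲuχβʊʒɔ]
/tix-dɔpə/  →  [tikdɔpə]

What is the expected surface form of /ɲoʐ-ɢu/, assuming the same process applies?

[ɲoɖɢu]

The data show regressive manner assimilation: /ɣ/ → [g] before /p/; /ɸ/ → [p] before /ʈ/; /x/ → [k] before /d/. In each pair only manner changes, matching the following consonant, while place and voice stay constant.
Nothing changes in [ɲuχβʊʒɔ]: there the adjacent consonants already agree in manner (/χ/ and /β/ are both fricatives), so this form is consistent with the same rule.
The rule targets /ʐ/ (voiced retroflex fricative), which sits before the trigger /ɢ/ (stop).
A voiced retroflex stop is [ɖ], so the surface segment is [ɖ].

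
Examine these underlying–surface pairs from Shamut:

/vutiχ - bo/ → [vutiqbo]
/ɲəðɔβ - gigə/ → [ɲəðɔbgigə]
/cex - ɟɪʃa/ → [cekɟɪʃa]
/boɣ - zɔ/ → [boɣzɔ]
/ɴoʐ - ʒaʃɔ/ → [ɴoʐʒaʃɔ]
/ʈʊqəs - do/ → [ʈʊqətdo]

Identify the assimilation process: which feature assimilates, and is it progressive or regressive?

regressive manner assimilation

Comparing underlying and surface forms, /χ/ → [q] is the alternation; the neighbouring /b/ is constant.
/χ/ is a fricative while /b/ is a stop; the output [q] is a stop, matching the trigger — so the feature that spreads is manner.
Place and voice are unchanged, so the assimilation is partial, not total.
The other alternating forms pattern the same way: /β/ → [b] before /g/ (fricative → stop, matching a stop); /x/ → [k] before /ɟ/ (fricative → stop, matching a stop); /s/ → [t] before /d/ (fricative → stop, matching a stop) — only manner changes, and always toward the following segment.
No alternation appears in [boɣzɔ], [ɴoʐʒaʃɔ]: there the adjacent consonants already agree in manner (/ɣ/ and /z/ are both fricatives; /ʐ/ and /ʒ/ are both fricatives), so these forms are consistent with the same rule.
Since the segment that changes precedes the conditioning segment, the assimilation is regressive.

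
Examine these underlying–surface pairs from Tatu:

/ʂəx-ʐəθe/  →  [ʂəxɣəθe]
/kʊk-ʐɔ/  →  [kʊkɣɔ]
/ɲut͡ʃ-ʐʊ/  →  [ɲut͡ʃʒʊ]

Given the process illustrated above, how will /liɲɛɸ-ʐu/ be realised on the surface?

[liɲɛɸβu]

The data show progressive place assimilation: /ʐ/ → [ɣ] after /x/; /ʐ/ → [ɣ] after /k/; /ʐ/ → [ʒ] after /t͡ʃ/. In each pair only place changes, matching the preceding consonant, while manner and voice stay constant.
The rule targets /ʐ/ (voiced retroflex fricative), which sits after the trigger /ɸ/ (bilabial).
The voiced bilabial fricative is [β], so /ʐ/ → [β].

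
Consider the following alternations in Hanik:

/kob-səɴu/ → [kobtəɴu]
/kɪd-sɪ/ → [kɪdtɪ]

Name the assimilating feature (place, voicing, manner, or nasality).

manner

The segment that alternates is /s/, which surfaces as [t] when adjacent to /b/.
The change fricative → stop matches the manner of the preceding /b/, identifying this as manner assimilation.
The same holds elsewhere in the data: /s/ → [t] after /d/ (fricative → stop, matching a stop) — only manner changes, and always toward the preceding segment.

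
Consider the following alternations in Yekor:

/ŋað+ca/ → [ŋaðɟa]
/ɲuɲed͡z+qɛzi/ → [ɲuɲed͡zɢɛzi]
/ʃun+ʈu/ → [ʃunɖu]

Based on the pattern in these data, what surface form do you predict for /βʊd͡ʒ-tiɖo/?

The data show progressive voicing assimilation: /c/ → [ɟ] after /ð/; /q/ → [ɢ] after /d͡z/; /ʈ/ → [ɖ] after /n/. In each pair only voicing changes, matching the preceding consonant, while place and manner stay constant.
/t/ is a voiceless alveolar stop. The preceding trigger /d͡ʒ/ is voiced, so /t/ must become voiced as well.
The voiced alveolar stop is [d], so /t/ → [d].

[βʊd͡ʒdiɖo]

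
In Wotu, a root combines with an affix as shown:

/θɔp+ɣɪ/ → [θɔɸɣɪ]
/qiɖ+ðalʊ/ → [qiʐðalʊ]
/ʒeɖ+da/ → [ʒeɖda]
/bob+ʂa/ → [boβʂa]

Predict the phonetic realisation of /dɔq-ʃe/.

The data show regressive manner assimilation: /p/ → [ɸ] before /ɣ/; /ɖ/ → [ʐ] before /ð/; /b/ → [β] before /ʂ/. In each pair only manner changes, matching the following consonant, while place and voice stay constant.
Nothing changes in [ʒeɖda]: there the adjacent consonants already agree in manner (/ɖ/ and /d/ are both stops), so this form is consistent with the same rule.
The rule targets /q/ (voiceless uvular stop), which sits before the trigger /ʃ/ (fricative).
The voiceless uvular fricative is [χ], so /q/ → [χ].

[dɔχʃe]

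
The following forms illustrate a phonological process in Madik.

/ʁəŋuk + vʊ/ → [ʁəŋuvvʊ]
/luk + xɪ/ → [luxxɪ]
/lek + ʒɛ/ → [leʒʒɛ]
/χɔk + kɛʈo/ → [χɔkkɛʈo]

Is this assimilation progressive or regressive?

Comparing underlying and surface forms, /k/ → [v] is the alternation; the neighbouring /v/ is constant.
The output [v] is identical to the trigger /v/ — every feature (place, manner, voicing) has been copied — so this is total assimilation.
The other forms behave the same way: /k/ → [x] before /x/; /k/ → [ʒ] before /ʒ/ — in each case the output is a copy of the following consonant.
In [χɔkkɛʈo] the two consonants at the boundary are already identical (/k/ + /k/), so the rule applies vacuously and nothing changes.
The trigger is the following segment, so the direction is regressive (anticipatory).

regressive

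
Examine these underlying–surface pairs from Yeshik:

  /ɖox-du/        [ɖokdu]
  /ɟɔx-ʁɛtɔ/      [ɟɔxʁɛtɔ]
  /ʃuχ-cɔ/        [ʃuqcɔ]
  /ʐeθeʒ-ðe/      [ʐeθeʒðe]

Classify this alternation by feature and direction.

Underlying /x/ is realised as [k] next to /d/; /d/ itself does not change.
/x/ is a fricative while /d/ is a stop; the output [k] is a stop, matching the trigger — so the feature that spreads is manner.
Place and voice are unchanged, so the assimilation is partial, not total.
Checking the remaining alternation: /χ/ → [q] before /c/ (fricative → stop, matching a stop) — only manner changes, and always toward the following segment.
No alternation appears in [ɟɔxʁɛtɔ], [ʐeθeʒðe]: there the adjacent consonants already agree in manner (/x/ and /ʁ/ are both fricatives; /ʒ/ and /ð/ are both fricatives), so these forms are consistent with the same rule.
Since the segment that changes precedes the conditioning segment, the assimilation is regressive.

regressive manner assimilation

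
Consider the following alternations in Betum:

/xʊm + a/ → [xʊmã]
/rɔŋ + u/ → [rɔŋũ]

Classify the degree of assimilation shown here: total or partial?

partial assimilation

The vowel /a/ surfaces as nasalised [ã] next to the preceding nasal /m/ — it has acquired the [+nasal] feature of its neighbour.
Likewise in the remaining data: /u/ → [ũ] after /ŋ/ — each time a vowel is nasalised next to a preceding nasal.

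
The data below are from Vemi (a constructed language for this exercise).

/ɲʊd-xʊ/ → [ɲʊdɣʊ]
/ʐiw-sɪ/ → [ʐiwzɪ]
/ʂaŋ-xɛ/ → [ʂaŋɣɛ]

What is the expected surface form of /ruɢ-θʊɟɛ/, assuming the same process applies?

[ruɢðʊɟɛ]

The data show progressive voicing assimilation: /x/ → [ɣ] after /d/; /s/ → [z] after /w/; /x/ → [ɣ] after /ŋ/. In each pair only voicing changes, matching the preceding consonant, while place and manner stay constant.
The rule targets /θ/ (voiceless dental fricative), which sits after the trigger /ɢ/ (voiced).
Changing only its voicing to voiced gives [ð] — the voiced dental fricative.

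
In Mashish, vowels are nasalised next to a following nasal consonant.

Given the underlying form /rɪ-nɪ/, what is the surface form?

The vowel /ɪ/ is adjacent to the following nasal /n/, so it acquires [+nasal] and surfaces as [ɪ̃].

[rɪ̃nɪ]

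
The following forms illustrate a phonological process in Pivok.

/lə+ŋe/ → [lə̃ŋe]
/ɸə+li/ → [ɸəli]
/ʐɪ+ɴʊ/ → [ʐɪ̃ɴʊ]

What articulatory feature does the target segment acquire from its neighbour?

The vowel /ə/ surfaces as nasalised [ə̃] next to the following nasal /ŋ/ — it has acquired the [+nasal] feature of its neighbour.
Likewise in the remaining data: /ɪ/ → [ɪ̃] before /ɴ/ — each time a vowel is nasalised next to a following nasal.
No change occurs in [ɸəli] because the vowel at the boundary is adjacent to an oral consonant, not a nasal (/ə/ next to /l/).

nasality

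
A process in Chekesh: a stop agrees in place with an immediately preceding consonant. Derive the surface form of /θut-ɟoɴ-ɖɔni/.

/ɟ/ is a voiced palatal stop. The preceding trigger /t/ is alveolar, so /ɟ/ must become alveolar as well.
A voiced alveolar stop is [d], so the surface segment is [d].
At the second juncture, /ɖ/ likewise becomes [ɢ] adjacent to /ɴ/.

[θutdoɴɢɔni]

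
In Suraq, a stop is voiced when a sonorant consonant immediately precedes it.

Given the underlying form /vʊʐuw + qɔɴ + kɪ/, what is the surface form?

[vʊʐuwɢɔɴgɪ]

/q/ is a voiceless uvular stop. The preceding trigger /w/ is voiced, so /q/ must become voiced as well.
The voiced uvular stop is [ɢ], so /q/ → [ɢ].
The same rule applies at the second boundary: /k/ → [g] next to /ɴ/.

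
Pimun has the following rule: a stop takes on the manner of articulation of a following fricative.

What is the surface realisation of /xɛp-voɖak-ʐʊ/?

The rule targets /p/ (voiceless bilabial stop), which sits before the trigger /v/ (fricative).
The voiceless bilabial fricative is [ɸ], so /p/ → [ɸ].
The same rule applies at the second boundary: /k/ → [x] next to /ʐ/.

[xɛɸvoɖaxʐʊ]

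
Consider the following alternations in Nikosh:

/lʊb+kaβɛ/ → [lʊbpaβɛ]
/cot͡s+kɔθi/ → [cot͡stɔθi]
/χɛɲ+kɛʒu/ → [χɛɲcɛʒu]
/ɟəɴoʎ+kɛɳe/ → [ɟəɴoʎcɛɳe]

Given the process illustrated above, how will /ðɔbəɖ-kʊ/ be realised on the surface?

The data show progressive place assimilation: /k/ → [p] after /b/; /k/ → [t] after /t͡s/; /k/ → [c] after /ɲ/; /k/ → [c] after /ʎ/. In each pair only place changes, matching the preceding consonant, while manner and voice stay constant.
The rule targets /k/ (voiceless velar stop), which sits after the trigger /ɖ/ (retroflex).
The voiceless retroflex stop is [ʈ], so /k/ → [ʈ].

[ðɔbəɖʈʊ]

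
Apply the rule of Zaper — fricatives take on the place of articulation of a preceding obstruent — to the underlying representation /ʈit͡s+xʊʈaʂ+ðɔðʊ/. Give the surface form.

[ʈit͡ssʊʈaʂʐɔðʊ]

The rule targets /x/ (voiceless velar fricative), which sits after the trigger /t͡s/ (alveolar).
A voiceless alveolar fricative is [s], so the surface segment is [s].
At the second juncture, /ð/ likewise becomes [ʐ] adjacent to /ʂ/.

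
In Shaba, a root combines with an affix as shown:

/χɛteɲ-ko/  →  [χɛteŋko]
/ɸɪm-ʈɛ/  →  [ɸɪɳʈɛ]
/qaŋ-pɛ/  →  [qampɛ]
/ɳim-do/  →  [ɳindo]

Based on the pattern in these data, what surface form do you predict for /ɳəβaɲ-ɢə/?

The data show regressive place assimilation: /ɲ/ → [ŋ] before /k/; /m/ → [ɳ] before /ʈ/; /ŋ/ → [m] before /p/; /m/ → [n] before /d/. In each pair only place changes, matching the following consonant, while manner and voice stay constant.
The rule targets /ɲ/ (voiced palatal nasal), which sits before the trigger /ɢ/ (uvular).
Changing only its place to uvular gives [ɴ] — the voiced uvular nasal.

[ɳəβaɴɢə]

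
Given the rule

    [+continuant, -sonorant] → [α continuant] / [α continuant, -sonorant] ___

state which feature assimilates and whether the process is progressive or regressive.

progressive manner assimilation

The rule copies [continuant] (continuancy) from the environment onto the target fricatives; since [±continuant] encodes the stop/fricative manner contrast, the assimilating dimension is manner.
The conditioning segment sits to the left of the focus bar, meaning the trigger precedes the segment that changes — progressive assimilation.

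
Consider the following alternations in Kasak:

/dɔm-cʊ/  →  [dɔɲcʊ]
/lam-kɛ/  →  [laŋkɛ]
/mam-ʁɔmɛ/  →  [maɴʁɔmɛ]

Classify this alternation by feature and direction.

regressive place assimilation

Underlying /m/ is realised as [ɲ] next to /c/; /c/ itself does not change.
/m/ is bilabial while /c/ is palatal; the output [ɲ] is palatal, matching the trigger — so the feature that spreads is place.
Manner and voice are unchanged, so the assimilation is partial, not total.
The other alternating forms pattern the same way: /m/ → [ŋ] before /k/ (bilabial → velar, matching velar); /m/ → [ɴ] before /ʁ/ (bilabial → uvular, matching uvular) — only place changes, and always toward the following segment.
The trigger is the following segment, so the direction is regressive (anticipatory).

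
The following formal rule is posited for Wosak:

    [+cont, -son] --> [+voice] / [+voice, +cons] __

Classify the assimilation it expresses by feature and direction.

progressive voicing assimilation

The structural change is [+voice], and the conditioning segment [+voice, +cons] (a voiced consonant) is itself voiced, so the target comes to share the voicing of its neighbour — voicing assimilation.
The conditioning segment sits to the left of the focus bar, meaning the trigger precedes the segment that changes — progressive assimilation.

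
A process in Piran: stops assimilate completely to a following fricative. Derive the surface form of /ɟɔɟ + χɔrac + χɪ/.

/ɟ/ is the segment targeted by the rule; it sits immediately before /χ/, so it assimilates completely and surfaces as [χ].
The same rule applies at the second boundary: /c/ → [χ] next to /χ/.

[ɟɔχχɔraχχɪ]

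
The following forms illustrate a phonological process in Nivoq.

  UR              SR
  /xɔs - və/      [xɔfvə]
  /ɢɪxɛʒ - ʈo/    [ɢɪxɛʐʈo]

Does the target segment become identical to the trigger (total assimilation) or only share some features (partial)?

partial assimilation

The segment that alternates is /s/, which surfaces as [f] when adjacent to /v/.
The change alveolar → labiodental matches the place of the following /v/, identifying this as place assimilation.
Manner and voice are unchanged, so the assimilation is partial, not total.
The same holds elsewhere in the data: /ʒ/ → [ʐ] before /ʈ/ (postalveolar → retroflex, matching retroflex) — only place changes, and always toward the following segment.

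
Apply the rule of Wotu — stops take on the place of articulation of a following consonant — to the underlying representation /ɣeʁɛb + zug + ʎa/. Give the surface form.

[ɣeʁɛdzuɟʎa]

The rule targets /b/ (voiced bilabial stop), which sits before the trigger /z/ (alveolar).
A voiced alveolar stop is [d], so the surface segment is [d].
At the second juncture, /g/ likewise becomes [ɟ] adjacent to /ʎ/.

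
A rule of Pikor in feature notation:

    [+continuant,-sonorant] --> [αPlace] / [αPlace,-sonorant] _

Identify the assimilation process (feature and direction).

The shared variable α links the value of the place features (abbreviated [Place]) on the target to the same value on the neighbouring segment, so place is the feature that assimilates.
Since the environment is written before the underscore, the trigger precedes the target; the direction is progressive.

progressive place assimilation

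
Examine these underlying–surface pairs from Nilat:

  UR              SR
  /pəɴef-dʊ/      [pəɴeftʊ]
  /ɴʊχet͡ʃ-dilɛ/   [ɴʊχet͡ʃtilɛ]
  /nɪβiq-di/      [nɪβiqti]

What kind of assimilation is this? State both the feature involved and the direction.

progressive voicing assimilation

The segment that alternates is /d/, which surfaces as [t] when adjacent to /f/.
The change voiced → voiceless matches the voicing of the preceding /f/, identifying this as voicing assimilation.
Place and manner are unchanged, so the assimilation is partial, not total.
Checking the remaining alternations: /d/ → [t] after /t͡ʃ/ (voiced → voiceless, matching voiceless); /d/ → [t] after /q/ (voiced → voiceless, matching voiceless) — only voicing changes, and always toward the preceding segment.
Since the segment that changes follows the conditioning segment, the assimilation is progressive.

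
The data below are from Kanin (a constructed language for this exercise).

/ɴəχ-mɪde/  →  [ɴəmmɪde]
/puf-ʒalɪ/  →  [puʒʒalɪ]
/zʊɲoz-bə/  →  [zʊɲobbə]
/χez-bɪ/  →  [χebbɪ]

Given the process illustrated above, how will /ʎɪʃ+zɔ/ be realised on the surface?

The data show regressive total assimilation (/χ/ → [m] before /m/; /f/ → [ʒ] before /ʒ/; /z/ → [b] before /b/): in every case the target segment becomes identical to its following neighbour, copying more than a single feature.
/ʃ/ is the segment targeted by the rule; it sits immediately before /z/, so it assimilates completely and surfaces as [z].

[ʎɪzzɔ]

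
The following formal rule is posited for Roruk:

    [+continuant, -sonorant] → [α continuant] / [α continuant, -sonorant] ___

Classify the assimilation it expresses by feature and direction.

progressive manner assimilation

The shared variable α links the value of [continuant] on the target to that of the neighbouring obstruent. [continuant] distinguishes stops from fricatives — a manner-of-articulation feature — so this is manner assimilation.
The conditioning segment sits to the left of the focus bar, meaning the trigger precedes the segment that changes — progressive assimilation.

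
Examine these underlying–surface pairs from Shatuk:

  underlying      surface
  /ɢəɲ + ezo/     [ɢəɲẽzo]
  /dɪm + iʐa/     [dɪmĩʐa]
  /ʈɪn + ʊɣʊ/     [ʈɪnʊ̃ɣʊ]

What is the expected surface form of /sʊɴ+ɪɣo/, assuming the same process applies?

The data show progressive nasality assimilation (vowel nasalisation): /e/ → [ẽ] after /ɲ/; /i/ → [ĩ] after /m/; /ʊ/ → [ʊ̃] after /n/ — a vowel is nasalised by an immediately preceding nasal consonant.
/ɪ/ sits next to the nasal /ɴ/ and is therefore nasalised to [ɪ̃].

[sʊɴɪ̃ɣo]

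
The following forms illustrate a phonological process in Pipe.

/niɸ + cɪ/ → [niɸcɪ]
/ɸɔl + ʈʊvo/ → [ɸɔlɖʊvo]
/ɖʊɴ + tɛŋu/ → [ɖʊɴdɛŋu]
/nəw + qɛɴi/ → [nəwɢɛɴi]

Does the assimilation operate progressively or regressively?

progressive

Comparing underlying and surface forms, /ʈ/ → [ɖ] is the alternation; the neighbouring /l/ is constant.
The change voiceless → voiced matches the voicing of the preceding /l/, identifying this as voicing assimilation.
The same holds elsewhere in the data: /t/ → [d] after /ɴ/ (voiceless → voiced, matching voiced); /q/ → [ɢ] after /w/ (voiceless → voiced, matching voiced) — only voicing changes, and always toward the preceding segment.
No alternation appears in [niɸcɪ]: there the adjacent consonants already agree in voicing (/c/ and /ɸ/ are both voiceless), so this form is consistent with the same rule.
The trigger is the preceding segment, so the direction is progressive (perseverative).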